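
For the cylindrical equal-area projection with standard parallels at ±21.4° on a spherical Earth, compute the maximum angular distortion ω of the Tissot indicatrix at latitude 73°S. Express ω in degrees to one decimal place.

For cylindrical equal-area with standard parallel φ₀, h = cos φ / cos φ₀ and k = cos φ₀ / cos φ, so h·k = 1.
At 73°: h = 0.3140, k = 3.184; principal scales a = 3.184, b = 0.3140.
sin(ω/2) = (a − b)/(a + b) = 2.870/3.499 = 0.8205, so ω = 2 arcsin(0.8205) ≈ 110.3°.

110.3°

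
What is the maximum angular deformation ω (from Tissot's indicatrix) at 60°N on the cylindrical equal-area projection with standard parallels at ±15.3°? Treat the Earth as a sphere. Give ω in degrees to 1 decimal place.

70.4°

A cylindrical equal-area projection with standard parallel φ₀ has meridian scale h = cos φ / cos φ₀ and parallel scale k = cos φ₀ / cos φ (so areas are preserved, h·k = 1).
At 60°: h = 0.5184, k = 1.929; principal scales a = 1.929, b = 0.5184.
sin(ω/2) = (a − b)/(a + b) = 1.411/2.447 = 0.5764, so ω = 2 arcsin(0.5764) ≈ 70.4°.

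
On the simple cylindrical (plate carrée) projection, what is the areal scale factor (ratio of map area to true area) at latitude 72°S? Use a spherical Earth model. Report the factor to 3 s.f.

3.24

For the equirectangular projection with φ₀ = 0 (plate carrée), h = 1 along meridians and k = sec φ along parallels.
Areal scale = h·k = 1 × sec φ; at 72°, h = 1.000, k = 3.236, so h·k = 3.236.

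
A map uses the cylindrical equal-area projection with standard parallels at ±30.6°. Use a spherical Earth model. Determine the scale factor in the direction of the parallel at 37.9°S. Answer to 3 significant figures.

1.09

For cylindrical equal-area with standard parallel φ₀, h = cos φ / cos φ₀ and k = cos φ₀ / cos φ, so h·k = 1.
k = cos 30.6° / cos 37.9° = 0.8607/0.7891 = 1.091.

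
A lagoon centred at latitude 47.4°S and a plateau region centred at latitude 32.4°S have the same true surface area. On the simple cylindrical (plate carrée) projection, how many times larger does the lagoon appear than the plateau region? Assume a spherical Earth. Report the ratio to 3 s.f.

For the equirectangular projection with φ₀ = 0 (plate carrée), h = 1 along meridians and k = sec φ along parallels.
Areal scale at 47.4°: h·k = 1.000 × 1.477 = 1.477.
Areal scale at 32.4°: h·k = 1.000 × 1.184 = 1.184.
Ratio = 1.477/1.184 ≈ 1.25.

1.25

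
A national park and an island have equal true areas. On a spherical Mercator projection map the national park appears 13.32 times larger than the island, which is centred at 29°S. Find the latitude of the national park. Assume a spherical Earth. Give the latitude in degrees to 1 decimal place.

For equal true areas on Mercator, apparent areas scale as sec²φ, so the ratio is cos²φ₂ / cos²φ₁.
cos²φ₂ / cos²φ₁ = 13.32  ⇒  cos φ₁ = cos 29° / √13.32 = 0.8746/3.650 = 0.2396.
φ₁ = arccos(0.2396) ≈ 76.1°.

76.1°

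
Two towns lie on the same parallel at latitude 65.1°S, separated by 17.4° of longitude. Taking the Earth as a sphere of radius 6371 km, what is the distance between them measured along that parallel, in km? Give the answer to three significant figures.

Arc length along a parallel = R cos φ · Δλ (with Δλ in radians).
= 6371 × cos 65.1° × (17.4° × π/180) = 6371 × 0.4210 × 0.3037 ≈ 815 km.

815 km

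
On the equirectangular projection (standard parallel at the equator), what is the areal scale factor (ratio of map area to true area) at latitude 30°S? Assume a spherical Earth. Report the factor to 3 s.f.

In the plate carrée (x = Rλ, y = Rφ), meridians are true-scale (h = 1) and parallels are stretched by k = sec φ.
Areal scale = h·k = 1 × sec φ; at 30°, h = 1.000, k = 1.155, so h·k = 1.155.

1.15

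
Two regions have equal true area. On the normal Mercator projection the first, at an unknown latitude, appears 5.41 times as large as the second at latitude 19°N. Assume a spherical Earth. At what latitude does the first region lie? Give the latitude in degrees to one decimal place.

On Mercator, (apparent₁)/(apparent₂) = sec²φ₁ / sec²φ₂ when true areas are equal.
cos²φ₂ / cos²φ₁ = 5.41  ⇒  cos φ₁ = cos 19° / √5.41 = 0.9455/2.326 = 0.4065.
φ₁ = arccos(0.4065) ≈ 66.0°.

66.0°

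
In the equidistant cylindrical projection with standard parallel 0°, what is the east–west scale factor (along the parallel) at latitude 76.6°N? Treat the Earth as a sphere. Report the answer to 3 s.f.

In the plate carrée (x = Rλ, y = Rφ), meridians are true-scale (h = 1) and parallels are stretched by k = sec φ.
k = 1/cos 76.6° = 1/0.2317 = 4.315.

4.32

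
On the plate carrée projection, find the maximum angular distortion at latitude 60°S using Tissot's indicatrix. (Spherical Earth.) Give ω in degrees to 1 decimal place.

38.9°

In the plate carrée (x = Rλ, y = Rφ), meridians are true-scale (h = 1) and parallels are stretched by k = sec φ.
At 60°: h = 1.000, k = 2.000; principal scales a = 2.000, b = 1.000.
sin(ω/2) = (a − b)/(a + b) = 1.0000/3.000 = 0.3333, so ω = 2 arcsin(0.3333) ≈ 38.9°.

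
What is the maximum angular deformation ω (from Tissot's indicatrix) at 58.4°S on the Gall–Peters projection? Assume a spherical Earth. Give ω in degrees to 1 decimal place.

33.8°

Gall–Peters is a cylindrical equal-area projection with standard parallels at ±45°. Cylindrical equal-area (φ₀ = 45°): h = cos φ / cos 45° along meridians, k = cos 45° / cos φ along parallels; h·k = 1.
At 58.4°: h = 0.7410, k = 1.349; principal scales a = 1.349, b = 0.7410.
sin(ω/2) = (a − b)/(a + b) = 0.6084/2.091 = 0.2911, so ω = 2 arcsin(0.2911) ≈ 33.8°.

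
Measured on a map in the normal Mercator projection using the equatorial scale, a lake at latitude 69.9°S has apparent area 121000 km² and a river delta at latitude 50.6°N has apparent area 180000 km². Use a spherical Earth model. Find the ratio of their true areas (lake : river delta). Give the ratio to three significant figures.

0.197

Mercator's areal exaggeration is sec²φ; hence true area = (apparent area) · cos²φ.
True area of lake: 121000 × cos²(69.9°) = 121000 × 0.1181 = 14290 km².
True area of river delta: 180000 × cos²(50.6°) = 180000 × 0.4029 = 72520 km².
Ratio = 14290 / 72520 ≈ 0.197.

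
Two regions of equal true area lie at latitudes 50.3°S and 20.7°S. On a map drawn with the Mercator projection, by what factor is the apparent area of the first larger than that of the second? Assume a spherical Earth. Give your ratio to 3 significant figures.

On Mercator, area is exaggerated by sec²φ = 1/cos²φ.
At 50.3°: sec²(50.3°) = 1/0.6388² = 2.451.
At 20.7°: sec²(20.7°) = 1/0.9354² = 1.143.
Ratio = 2.451/1.143 = cos²(20.7°)/cos²(50.3°) ≈ 2.14.

2.14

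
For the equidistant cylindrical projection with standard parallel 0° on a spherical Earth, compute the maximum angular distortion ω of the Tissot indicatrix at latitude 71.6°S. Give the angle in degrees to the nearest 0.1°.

Plate carrée maps x = Rλ, y = Rφ. The meridian scale is h = 1 and the parallel scale is k = 1/cos φ = sec φ.
At 71.6°: h = 1.000, k = 3.168; principal scales a = 3.168, b = 1.000.
sin(ω/2) = (a − b)/(a + b) = 2.168/4.168 = 0.5202, so ω = 2 arcsin(0.5202) ≈ 62.7°.

62.7°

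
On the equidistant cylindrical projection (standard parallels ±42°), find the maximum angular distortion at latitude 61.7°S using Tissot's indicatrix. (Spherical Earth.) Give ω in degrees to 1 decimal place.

25.5°

In the equirectangular projection with standard parallel φ₀ = 42° (x = Rλ cos φ₀, y = Rφ), meridians are true-scale (h = 1) and the parallel scale is k = cos φ₀ / cos φ.
At 61.7°: h = 1.000, k = 1.568; principal scales a = 1.568, b = 1.000.
sin(ω/2) = (a − b)/(a + b) = 0.5675/2.568 = 0.2210, so ω = 2 arcsin(0.2210) ≈ 25.5°.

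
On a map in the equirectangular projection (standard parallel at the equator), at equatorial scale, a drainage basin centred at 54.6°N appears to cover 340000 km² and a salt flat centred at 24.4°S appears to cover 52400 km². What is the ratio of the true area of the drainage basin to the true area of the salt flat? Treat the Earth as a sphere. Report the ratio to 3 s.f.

Plate carrée has h = 1 and k = sec φ, giving areal scale sec φ; true area = (apparent area) · cos φ.
True area of drainage basin: 340000 × cos(54.6°) = 340000 × 0.5793 = 197000 km².
True area of salt flat: 52400 × cos(24.4°) = 52400 × 0.9107 = 47720 km².
Ratio = 197000 / 47720 ≈ 4.13.

4.13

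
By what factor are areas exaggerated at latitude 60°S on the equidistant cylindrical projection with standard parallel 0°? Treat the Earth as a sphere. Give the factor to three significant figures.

2.00

Plate carrée maps x = Rλ, y = Rφ. The meridian scale is h = 1 and the parallel scale is k = 1/cos φ = sec φ.
Areal scale = h·k = 1 × sec φ; at 60°, h = 1.000, k = 2.000, so h·k = 2.000.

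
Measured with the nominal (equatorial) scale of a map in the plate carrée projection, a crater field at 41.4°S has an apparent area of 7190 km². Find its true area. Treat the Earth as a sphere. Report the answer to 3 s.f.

5390 km²

For the equirectangular projection with φ₀ = 0 (plate carrée), h = 1 along meridians and k = sec φ along parallels.
Areal scale = h·k = 1 × sec φ; at 41.4°, h = 1.000, k = 1.333, so h·k = 1.333.
True area = apparent / (areal scale) = 7190 / 1.333 ≈ 5390 km².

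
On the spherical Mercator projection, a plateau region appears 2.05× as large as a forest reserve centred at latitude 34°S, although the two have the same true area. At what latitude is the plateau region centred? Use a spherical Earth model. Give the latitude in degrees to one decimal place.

54.6°

On Mercator, (apparent₁)/(apparent₂) = sec²φ₁ / sec²φ₂ when true areas are equal.
cos²φ₂ / cos²φ₁ = 2.05  ⇒  cos φ₁ = cos 34° / √2.05 = 0.8290/1.432 = 0.5790.
φ₁ = arccos(0.5790) ≈ 54.6°.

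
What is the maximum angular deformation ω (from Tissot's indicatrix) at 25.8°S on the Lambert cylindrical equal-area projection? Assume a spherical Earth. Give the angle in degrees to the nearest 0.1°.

12.0°

The Lambert cylindrical equal-area projection is the cylindrical equal-area projection with its standard parallel at the equator (φ₀ = 0). Cylindrical equal-area (φ₀ = 0°): h = cos φ / cos 0° along meridians, k = cos 0° / cos φ along parallels; h·k = 1.
At 25.8°: h = 0.9003, k = 1.111; principal scales a = 1.111, b = 0.9003.
sin(ω/2) = (a − b)/(a + b) = 0.2104/2.011 = 0.1046, so ω = 2 arcsin(0.1046) ≈ 12.0°.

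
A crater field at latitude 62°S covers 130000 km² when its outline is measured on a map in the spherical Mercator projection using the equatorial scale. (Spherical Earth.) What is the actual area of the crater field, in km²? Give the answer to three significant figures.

28700 km²

For Mercator, h = k = sec φ (a conformal cylindrical projection has a single point scale, 1/cos φ).
Areal scale = k² = sec²φ = 1/cos²(62°) = 1/0.4695² = 4.537.
True area = apparent / (areal scale) = 130000 / 4.537 ≈ 28700 km².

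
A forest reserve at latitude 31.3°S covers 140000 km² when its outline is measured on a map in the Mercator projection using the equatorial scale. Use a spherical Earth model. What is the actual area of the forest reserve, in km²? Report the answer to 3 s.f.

102000 km²

For Mercator, h = k = sec φ (a conformal cylindrical projection has a single point scale, 1/cos φ).
Areal scale = k² = sec²φ = 1/cos²(31.3°) = 1/0.8545² = 1.370.
True area = apparent / (areal scale) = 140000 / 1.370 ≈ 102000 km².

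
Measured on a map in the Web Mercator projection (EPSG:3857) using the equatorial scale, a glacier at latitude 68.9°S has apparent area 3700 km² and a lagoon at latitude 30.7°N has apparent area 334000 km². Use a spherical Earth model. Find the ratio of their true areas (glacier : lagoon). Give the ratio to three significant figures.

0.00194

Since Mercator area scale is 1/cos²φ, the true area equals the apparent area multiplied by cos²φ.
True area of glacier: 3700 × cos²(68.9°) = 3700 × 0.1296 = 479.5 km².
True area of lagoon: 334000 × cos²(30.7°) = 334000 × 0.7393 = 246900 km².
Ratio = 479.5 / 246900 ≈ 0.00194.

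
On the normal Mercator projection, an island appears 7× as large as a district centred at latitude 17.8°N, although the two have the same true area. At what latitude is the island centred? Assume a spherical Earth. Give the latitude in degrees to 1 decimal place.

68.9°

On Mercator, (apparent₁)/(apparent₂) = sec²φ₁ / sec²φ₂ when true areas are equal.
cos²φ₂ / cos²φ₁ = 7  ⇒  cos φ₁ = cos 17.8° / √7 = 0.9521/2.646 = 0.3599.
φ₁ = arccos(0.3599) ≈ 68.9°.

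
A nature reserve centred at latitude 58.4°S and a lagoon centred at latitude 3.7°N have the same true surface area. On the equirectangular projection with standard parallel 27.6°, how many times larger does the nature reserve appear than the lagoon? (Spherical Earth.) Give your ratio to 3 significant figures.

1.90

In the equirectangular projection with standard parallel φ₀ = 27.6° (x = Rλ cos φ₀, y = Rφ), meridians are true-scale (h = 1) and the parallel scale is k = cos φ₀ / cos φ.
Areal scale at 58.4°: h·k = 1.000 × 1.691 = 1.691.
Areal scale at 3.7°: h·k = 1.000 × 0.8881 = 0.8881.
Ratio = 1.691/0.8881 ≈ 1.90.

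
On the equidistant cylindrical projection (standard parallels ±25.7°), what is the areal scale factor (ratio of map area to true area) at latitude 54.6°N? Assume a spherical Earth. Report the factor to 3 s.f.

The equidistant cylindrical projection with φ₀ = 25.7° has h = 1 (meridians true) and k = cos φ₀ / cos φ along parallels.
Areal scale = h·k = 1 × cos φ₀ / cos φ; at 54.6°, h = 1.000, k = 1.556, so h·k = 1.556.

1.56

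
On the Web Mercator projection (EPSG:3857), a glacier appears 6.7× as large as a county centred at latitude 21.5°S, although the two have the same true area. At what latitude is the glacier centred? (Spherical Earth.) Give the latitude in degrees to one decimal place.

68.9°

On Mercator, (apparent₁)/(apparent₂) = sec²φ₁ / sec²φ₂ when true areas are equal.
cos²φ₂ / cos²φ₁ = 6.7  ⇒  cos φ₁ = cos 21.5° / √6.7 = 0.9304/2.588 = 0.3595.
φ₁ = arccos(0.3595) ≈ 68.9°.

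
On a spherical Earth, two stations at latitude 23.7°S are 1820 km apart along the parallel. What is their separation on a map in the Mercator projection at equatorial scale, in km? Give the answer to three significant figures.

The Mercator projection is conformal; its linear scale factor is the same in every direction and equals sec φ = 1/cos φ.
Along the parallel, k = sec 23.7° = 1/0.9157 = 1.092.
Map distance = 1820 × 1.092 ≈ 1990 km.

1990 km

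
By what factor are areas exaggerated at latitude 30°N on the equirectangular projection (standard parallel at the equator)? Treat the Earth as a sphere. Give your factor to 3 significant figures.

For the equirectangular projection with φ₀ = 0 (plate carrée), h = 1 along meridians and k = sec φ along parallels.
Areal scale = h·k = 1 × sec φ; at 30°, h = 1.000, k = 1.155, so h·k = 1.155.

1.15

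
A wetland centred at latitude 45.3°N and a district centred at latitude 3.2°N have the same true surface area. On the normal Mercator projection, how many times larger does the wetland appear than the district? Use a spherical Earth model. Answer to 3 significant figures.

Mercator is conformal with k = sec φ, so areal scale = k² = sec²φ.
At 45.3°: sec²(45.3°) = 1/0.7034² = 2.021.
At 3.2°: sec²(3.2°) = 1/0.9984² = 1.003.
Ratio = 2.021/1.003 = cos²(3.2°)/cos²(45.3°) ≈ 2.01.

2.01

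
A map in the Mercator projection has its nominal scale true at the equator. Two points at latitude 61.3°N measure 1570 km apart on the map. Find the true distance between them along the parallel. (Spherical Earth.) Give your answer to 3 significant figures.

754 km

The Mercator projection is conformal; its linear scale factor is the same in every direction and equals sec φ = 1/cos φ.
Along the parallel at 61.3°, map distances are exaggerated by k = sec 61.3° = 2.082.
True distance = 1570 / 2.082 = 1570 × cos 61.3° ≈ 754 km.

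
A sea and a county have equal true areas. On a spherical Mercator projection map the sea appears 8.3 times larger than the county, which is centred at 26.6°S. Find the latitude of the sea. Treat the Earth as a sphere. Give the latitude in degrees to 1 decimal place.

71.9°

On Mercator, (apparent₁)/(apparent₂) = sec²φ₁ / sec²φ₂ when true areas are equal.
cos²φ₂ / cos²φ₁ = 8.3  ⇒  cos φ₁ = cos 26.6° / √8.3 = 0.8942/2.881 = 0.3104.
φ₁ = arccos(0.3104) ≈ 71.9°.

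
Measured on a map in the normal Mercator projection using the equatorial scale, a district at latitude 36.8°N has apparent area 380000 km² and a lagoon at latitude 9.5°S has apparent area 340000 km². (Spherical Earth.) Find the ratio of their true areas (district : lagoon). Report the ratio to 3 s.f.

Mercator's areal exaggeration is sec²φ; hence true area = (apparent area) · cos²φ.
True area of district: 380000 × cos²(36.8°) = 380000 × 0.6412 = 243600 km².
True area of lagoon: 340000 × cos²(9.5°) = 340000 × 0.9728 = 330700 km².
Ratio = 243600 / 330700 ≈ 0.737.

0.737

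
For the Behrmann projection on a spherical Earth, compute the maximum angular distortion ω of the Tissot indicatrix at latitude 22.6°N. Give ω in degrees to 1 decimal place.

7.3°

The Behrmann projection is cylindrical equal-area with φ₀ = 30°. For cylindrical equal-area with standard parallel φ₀, h = cos φ / cos φ₀ and k = cos φ₀ / cos φ, so h·k = 1.
At 22.6°: h = 1.066, k = 0.9381; principal scales a = 1.066, b = 0.9381.
sin(ω/2) = (a − b)/(a + b) = 0.1280/2.004 = 0.06386, so ω = 2 arcsin(0.06386) ≈ 7.3°.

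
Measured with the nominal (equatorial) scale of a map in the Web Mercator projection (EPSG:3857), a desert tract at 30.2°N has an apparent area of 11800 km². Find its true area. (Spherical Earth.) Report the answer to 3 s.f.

8810 km²

For Mercator, h = k = sec φ (a conformal cylindrical projection has a single point scale, 1/cos φ).
Areal scale = k² = sec²φ = 1/cos²(30.2°) = 1/0.8643² = 1.339.
True area = apparent / (areal scale) = 11800 / 1.339 ≈ 8810 km².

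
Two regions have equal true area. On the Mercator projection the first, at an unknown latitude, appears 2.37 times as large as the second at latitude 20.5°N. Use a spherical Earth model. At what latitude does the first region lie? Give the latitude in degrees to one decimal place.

52.5°

Mercator areal scale is sec²φ, so apparent-area ratio = sec²φ₁ / sec²φ₂ = cos²φ₂ / cos²φ₁.
cos²φ₂ / cos²φ₁ = 2.37  ⇒  cos φ₁ = cos 20.5° / √2.37 = 0.9367/1.539 = 0.6084.
φ₁ = arccos(0.6084) ≈ 52.5°.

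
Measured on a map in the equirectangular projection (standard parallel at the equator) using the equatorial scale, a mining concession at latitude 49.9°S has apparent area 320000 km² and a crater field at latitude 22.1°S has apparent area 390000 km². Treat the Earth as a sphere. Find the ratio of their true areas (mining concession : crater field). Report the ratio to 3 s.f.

0.570

Plate carrée has h = 1 and k = sec φ, giving areal scale sec φ; true area = (apparent area) · cos φ.
True area of mining concession: 320000 × cos(49.9°) = 320000 × 0.6441 = 206100 km².
True area of crater field: 390000 × cos(22.1°) = 390000 × 0.9265 = 361300 km².
Ratio = 206100 / 361300 ≈ 0.570.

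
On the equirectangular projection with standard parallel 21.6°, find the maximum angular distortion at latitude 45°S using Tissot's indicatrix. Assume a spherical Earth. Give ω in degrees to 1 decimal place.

15.6°

The equidistant cylindrical projection with φ₀ = 21.6° has h = 1 (meridians true) and k = cos φ₀ / cos φ along parallels.
At 45°: h = 1.000, k = 1.315; principal scales a = 1.315, b = 1.000.
sin(ω/2) = (a − b)/(a + b) = 0.3149/2.315 = 0.1360, so ω = 2 arcsin(0.1360) ≈ 15.6°.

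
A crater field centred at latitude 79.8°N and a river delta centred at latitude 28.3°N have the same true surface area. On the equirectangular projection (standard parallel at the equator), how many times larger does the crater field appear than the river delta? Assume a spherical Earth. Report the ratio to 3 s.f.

4.97

For the equirectangular projection with φ₀ = 0 (plate carrée), h = 1 along meridians and k = sec φ along parallels.
Areal scale at 79.8°: h·k = 1.000 × 5.647 = 5.647.
Areal scale at 28.3°: h·k = 1.000 × 1.136 = 1.136.
Ratio = 5.647/1.136 ≈ 4.97.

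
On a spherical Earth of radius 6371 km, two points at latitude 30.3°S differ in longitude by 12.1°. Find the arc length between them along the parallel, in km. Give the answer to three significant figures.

1160 km

Arc length along a parallel = R cos φ · Δλ (with Δλ in radians).
= 6371 × cos 30.3° × (12.1° × π/180) = 6371 × 0.8634 × 0.2112 ≈ 1160 km.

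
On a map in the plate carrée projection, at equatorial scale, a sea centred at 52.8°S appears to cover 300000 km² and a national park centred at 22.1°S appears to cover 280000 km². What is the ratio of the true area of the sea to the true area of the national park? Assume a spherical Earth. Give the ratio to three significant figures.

Plate carrée has h = 1 and k = sec φ, giving areal scale sec φ; true area = (apparent area) · cos φ.
True area of sea: 300000 × cos(52.8°) = 300000 × 0.6046 = 181400 km².
True area of national park: 280000 × cos(22.1°) = 280000 × 0.9265 = 259400 km².
Ratio = 181400 / 259400 ≈ 0.699.

0.699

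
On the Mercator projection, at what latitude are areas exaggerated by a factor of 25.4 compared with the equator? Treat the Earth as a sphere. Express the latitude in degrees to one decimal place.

78.6°

Mercator areal scale is sec²φ.
sec²φ = 25.4  ⇒  cos²φ = 0.03937  ⇒  cos φ = 0.1984.
φ = arccos(0.1984) ≈ 78.6°.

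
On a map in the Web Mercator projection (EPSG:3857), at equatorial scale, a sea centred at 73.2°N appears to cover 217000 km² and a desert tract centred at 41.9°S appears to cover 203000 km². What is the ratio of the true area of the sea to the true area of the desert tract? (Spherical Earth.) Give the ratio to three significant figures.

0.161

Mercator's areal exaggeration is sec²φ; hence true area = (apparent area) · cos²φ.
True area of sea: 217000 × cos²(73.2°) = 217000 × 0.08354 = 18130 km².
True area of desert tract: 203000 × cos²(41.9°) = 203000 × 0.5540 = 112500 km².
Ratio = 18130 / 112500 ≈ 0.161.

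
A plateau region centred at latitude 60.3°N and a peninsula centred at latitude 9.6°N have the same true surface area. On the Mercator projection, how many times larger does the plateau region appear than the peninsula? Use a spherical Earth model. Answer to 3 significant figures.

3.96

On Mercator, area is exaggerated by sec²φ = 1/cos²φ.
At 60.3°: sec²(60.3°) = 1/0.4955² = 4.074.
At 9.6°: sec²(9.6°) = 1/0.9860² = 1.029.
Ratio = 4.074/1.029 = cos²(9.6°)/cos²(60.3°) ≈ 3.96.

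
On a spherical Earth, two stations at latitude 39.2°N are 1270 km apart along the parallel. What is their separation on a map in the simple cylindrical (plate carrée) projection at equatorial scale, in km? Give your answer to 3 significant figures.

For the equirectangular projection with φ₀ = 0 (plate carrée), h = 1 along meridians and k = sec φ along parallels.
Along the parallel, k = sec 39.2° = 1/0.7749 = 1.290.
Map distance = 1270 × 1.290 ≈ 1640 km.

1640 km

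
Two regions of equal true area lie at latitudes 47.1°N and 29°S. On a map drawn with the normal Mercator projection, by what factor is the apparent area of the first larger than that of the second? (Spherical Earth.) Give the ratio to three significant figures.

1.65

On Mercator, area is exaggerated by sec²φ = 1/cos²φ.
At 47.1°: sec²(47.1°) = 1/0.6807² = 2.158.
At 29°: sec²(29°) = 1/0.8746² = 1.307.
Ratio = 2.158/1.307 = cos²(29°)/cos²(47.1°) ≈ 1.65.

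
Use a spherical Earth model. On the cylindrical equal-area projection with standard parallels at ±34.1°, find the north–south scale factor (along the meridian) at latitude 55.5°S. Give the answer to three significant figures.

A cylindrical equal-area projection with standard parallel φ₀ has meridian scale h = cos φ / cos φ₀ and parallel scale k = cos φ₀ / cos φ (so areas are preserved, h·k = 1).
h = cos 55.5° / cos 34.1° = 0.5664/0.8281 = 0.6840.

0.684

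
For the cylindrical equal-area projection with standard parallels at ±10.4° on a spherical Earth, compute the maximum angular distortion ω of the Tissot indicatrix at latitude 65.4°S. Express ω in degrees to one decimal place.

Cylindrical equal-area (φ₀ = 10.4°): h = cos φ / cos 10.4° along meridians, k = cos 10.4° / cos φ along parallels; h·k = 1.
At 65.4°: h = 0.4232, k = 2.363; principal scales a = 2.363, b = 0.4232.
sin(ω/2) = (a − b)/(a + b) = 1.940/2.786 = 0.6962, so ω = 2 arcsin(0.6962) ≈ 88.2°.

88.2°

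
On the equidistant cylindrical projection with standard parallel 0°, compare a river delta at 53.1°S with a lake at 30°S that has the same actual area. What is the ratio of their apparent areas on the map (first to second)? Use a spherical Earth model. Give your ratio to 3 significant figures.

1.44

In the plate carrée (x = Rλ, y = Rφ), meridians are true-scale (h = 1) and parallels are stretched by k = sec φ.
Areal scale at 53.1°: h·k = 1.000 × 1.666 = 1.666.
Areal scale at 30°: h·k = 1.000 × 1.155 = 1.155.
Ratio = 1.666/1.155 ≈ 1.44.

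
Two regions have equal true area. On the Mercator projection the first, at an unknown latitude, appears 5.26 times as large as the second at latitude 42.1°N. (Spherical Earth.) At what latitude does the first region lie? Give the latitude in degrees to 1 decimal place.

Mercator areal scale is sec²φ, so apparent-area ratio = sec²φ₁ / sec²φ₂ = cos²φ₂ / cos²φ₁.
cos²φ₂ / cos²φ₁ = 5.26  ⇒  cos φ₁ = cos 42.1° / √5.26 = 0.7420/2.293 = 0.3235.
φ₁ = arccos(0.3235) ≈ 71.1°.

71.1°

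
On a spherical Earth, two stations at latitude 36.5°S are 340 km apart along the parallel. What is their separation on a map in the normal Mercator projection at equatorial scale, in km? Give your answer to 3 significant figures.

423 km

The Mercator projection is conformal; its linear scale factor is the same in every direction and equals sec φ = 1/cos φ.
Along the parallel, k = sec 36.5° = 1/0.8039 = 1.244.
Map distance = 340 × 1.244 ≈ 423 km.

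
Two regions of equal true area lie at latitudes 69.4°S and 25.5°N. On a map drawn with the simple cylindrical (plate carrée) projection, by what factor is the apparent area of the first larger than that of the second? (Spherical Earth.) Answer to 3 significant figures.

2.57

Plate carrée maps x = Rλ, y = Rφ. The meridian scale is h = 1 and the parallel scale is k = 1/cos φ = sec φ.
Areal scale at 69.4°: h·k = 1.000 × 2.842 = 2.842.
Areal scale at 25.5°: h·k = 1.000 × 1.108 = 1.108.
Ratio = 2.842/1.108 ≈ 2.57.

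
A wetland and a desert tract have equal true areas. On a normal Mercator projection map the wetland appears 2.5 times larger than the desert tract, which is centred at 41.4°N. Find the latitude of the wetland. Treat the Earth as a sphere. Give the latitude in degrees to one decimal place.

Mercator areal scale is sec²φ, so apparent-area ratio = sec²φ₁ / sec²φ₂ = cos²φ₂ / cos²φ₁.
cos²φ₂ / cos²φ₁ = 2.5  ⇒  cos φ₁ = cos 41.4° / √2.5 = 0.7501/1.581 = 0.4744.
φ₁ = arccos(0.4744) ≈ 61.7°.

61.7°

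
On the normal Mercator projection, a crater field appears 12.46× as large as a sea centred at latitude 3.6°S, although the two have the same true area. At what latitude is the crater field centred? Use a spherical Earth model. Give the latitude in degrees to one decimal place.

73.6°

On Mercator, (apparent₁)/(apparent₂) = sec²φ₁ / sec²φ₂ when true areas are equal.
cos²φ₂ / cos²φ₁ = 12.46  ⇒  cos φ₁ = cos 3.6° / √12.46 = 0.9980/3.530 = 0.2827.
φ₁ = arccos(0.2827) ≈ 73.6°.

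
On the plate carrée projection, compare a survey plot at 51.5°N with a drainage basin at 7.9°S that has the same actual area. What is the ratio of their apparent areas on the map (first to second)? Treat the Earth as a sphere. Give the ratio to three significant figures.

1.59

In the plate carrée (x = Rλ, y = Rφ), meridians are true-scale (h = 1) and parallels are stretched by k = sec φ.
Areal scale at 51.5°: h·k = 1.000 × 1.606 = 1.606.
Areal scale at 7.9°: h·k = 1.000 × 1.010 = 1.010.
Ratio = 1.606/1.010 ≈ 1.59.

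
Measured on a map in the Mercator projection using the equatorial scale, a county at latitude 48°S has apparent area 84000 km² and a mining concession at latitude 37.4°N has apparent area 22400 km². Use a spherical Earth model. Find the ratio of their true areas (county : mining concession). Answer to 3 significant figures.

On Mercator the areal scale is sec²φ, so true area = apparent × cos²φ.
True area of county: 84000 × cos²(48°) = 84000 × 0.4477 = 37610 km².
True area of mining concession: 22400 × cos²(37.4°) = 22400 × 0.6311 = 14140 km².
Ratio = 37610 / 14140 ≈ 2.66.

2.66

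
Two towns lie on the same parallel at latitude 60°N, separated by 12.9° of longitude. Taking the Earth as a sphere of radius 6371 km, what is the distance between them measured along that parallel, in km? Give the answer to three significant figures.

Arc length along a parallel = R cos φ · Δλ (with Δλ in radians).
= 6371 × cos 60° × (12.9° × π/180) = 6371 × 0.5000 × 0.2251 ≈ 717 km.

717 km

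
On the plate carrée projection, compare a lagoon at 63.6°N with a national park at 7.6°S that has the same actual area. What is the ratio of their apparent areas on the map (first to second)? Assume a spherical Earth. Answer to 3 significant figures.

2.23

Plate carrée maps x = Rλ, y = Rφ. The meridian scale is h = 1 and the parallel scale is k = 1/cos φ = sec φ.
Areal scale at 63.6°: h·k = 1.000 × 2.249 = 2.249.
Areal scale at 7.6°: h·k = 1.000 × 1.009 = 1.009.
Ratio = 2.249/1.009 ≈ 2.23.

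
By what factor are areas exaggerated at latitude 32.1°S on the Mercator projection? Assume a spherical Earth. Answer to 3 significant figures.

Mercator is conformal, so the point scale is isotropic: h = k = sec φ = 1/cos φ.
Areal scale = k² = sec²φ = 1/cos²(32.1°) = 1/0.8471² = 1.394.

1.39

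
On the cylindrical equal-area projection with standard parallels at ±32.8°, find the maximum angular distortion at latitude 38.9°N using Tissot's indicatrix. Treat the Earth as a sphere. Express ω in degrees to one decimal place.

8.8°

For cylindrical equal-area with standard parallel φ₀, h = cos φ / cos φ₀ and k = cos φ₀ / cos φ, so h·k = 1.
At 38.9°: h = 0.9259, k = 1.080; principal scales a = 1.080, b = 0.9259.
sin(ω/2) = (a − b)/(a + b) = 0.1542/2.006 = 0.07689, so ω = 2 arcsin(0.07689) ≈ 8.8°.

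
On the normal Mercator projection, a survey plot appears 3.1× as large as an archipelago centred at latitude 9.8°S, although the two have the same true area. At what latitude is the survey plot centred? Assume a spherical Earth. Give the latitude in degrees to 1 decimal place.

For equal true areas on Mercator, apparent areas scale as sec²φ, so the ratio is cos²φ₂ / cos²φ₁.
cos²φ₂ / cos²φ₁ = 3.1  ⇒  cos φ₁ = cos 9.8° / √3.1 = 0.9854/1.761 = 0.5597.
φ₁ = arccos(0.5597) ≈ 56.0°.

56.0°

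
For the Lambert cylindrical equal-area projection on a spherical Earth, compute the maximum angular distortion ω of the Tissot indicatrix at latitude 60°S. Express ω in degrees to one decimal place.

73.7°

The Lambert cylindrical equal-area projection is the cylindrical equal-area projection with its standard parallel at the equator (φ₀ = 0). Cylindrical equal-area (φ₀ = 0°): h = cos φ / cos 0° along meridians, k = cos 0° / cos φ along parallels; h·k = 1.
At 60°: h = 0.5000, k = 2.000; principal scales a = 2.000, b = 0.5000.
sin(ω/2) = (a − b)/(a + b) = 1.500/2.500 = 0.6000, so ω = 2 arcsin(0.6000) ≈ 73.7°.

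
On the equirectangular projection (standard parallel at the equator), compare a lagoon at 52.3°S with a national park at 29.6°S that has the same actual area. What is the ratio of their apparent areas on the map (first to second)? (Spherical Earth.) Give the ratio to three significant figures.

Plate carrée maps x = Rλ, y = Rφ. The meridian scale is h = 1 and the parallel scale is k = 1/cos φ = sec φ.
Areal scale at 52.3°: h·k = 1.000 × 1.635 = 1.635.
Areal scale at 29.6°: h·k = 1.000 × 1.150 = 1.150.
Ratio = 1.635/1.150 ≈ 1.42.

1.42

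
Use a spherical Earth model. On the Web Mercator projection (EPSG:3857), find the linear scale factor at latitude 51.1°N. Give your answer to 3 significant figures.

For Mercator, h = k = sec φ (a conformal cylindrical projection has a single point scale, 1/cos φ).
k = 1/cos 51.1° = 1/0.6280 = 1.592.

1.59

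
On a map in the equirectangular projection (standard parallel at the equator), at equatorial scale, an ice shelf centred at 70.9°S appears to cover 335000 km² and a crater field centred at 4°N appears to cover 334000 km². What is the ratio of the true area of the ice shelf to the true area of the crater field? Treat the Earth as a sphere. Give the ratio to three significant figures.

On the plate carrée, areal scale = h·k = 1 × sec φ, so true area = apparent × cos φ.
True area of ice shelf: 335000 × cos(70.9°) = 335000 × 0.3272 = 109600 km².
True area of crater field: 334000 × cos(4°) = 334000 × 0.9976 = 333200 km².
Ratio = 109600 / 333200 ≈ 0.329.

0.329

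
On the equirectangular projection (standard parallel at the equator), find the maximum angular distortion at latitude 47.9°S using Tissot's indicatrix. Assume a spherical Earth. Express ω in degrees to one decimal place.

22.8°

In the plate carrée (x = Rλ, y = Rφ), meridians are true-scale (h = 1) and parallels are stretched by k = sec φ.
At 47.9°: h = 1.000, k = 1.492; principal scales a = 1.492, b = 1.000.
sin(ω/2) = (a − b)/(a + b) = 0.4916/2.492 = 0.1973, so ω = 2 arcsin(0.1973) ≈ 22.8°.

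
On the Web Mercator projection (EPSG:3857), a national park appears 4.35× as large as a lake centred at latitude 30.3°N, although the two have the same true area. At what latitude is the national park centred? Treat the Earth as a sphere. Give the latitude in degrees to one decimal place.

For equal true areas on Mercator, apparent areas scale as sec²φ, so the ratio is cos²φ₂ / cos²φ₁.
cos²φ₂ / cos²φ₁ = 4.35  ⇒  cos φ₁ = cos 30.3° / √4.35 = 0.8634/2.086 = 0.4140.
φ₁ = arccos(0.4140) ≈ 65.5°.

65.5°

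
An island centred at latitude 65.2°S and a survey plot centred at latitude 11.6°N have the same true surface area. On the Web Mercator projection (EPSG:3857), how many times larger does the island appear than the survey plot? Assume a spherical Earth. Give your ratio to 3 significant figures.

5.45

Mercator areal scale is sec²φ.
At 65.2°: sec²(65.2°) = 1/0.4195² = 5.684.
At 11.6°: sec²(11.6°) = 1/0.9796² = 1.042.
Ratio = 5.684/1.042 = cos²(11.6°)/cos²(65.2°) ≈ 5.45.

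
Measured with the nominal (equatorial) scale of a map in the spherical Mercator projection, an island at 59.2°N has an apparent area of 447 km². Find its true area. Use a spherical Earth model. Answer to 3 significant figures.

117 km²

Mercator is conformal, so the point scale is isotropic: h = k = sec φ = 1/cos φ.
Areal scale = k² = sec²φ = 1/cos²(59.2°) = 1/0.5120² = 3.814.
True area = apparent / (areal scale) = 447 / 3.814 ≈ 117 km².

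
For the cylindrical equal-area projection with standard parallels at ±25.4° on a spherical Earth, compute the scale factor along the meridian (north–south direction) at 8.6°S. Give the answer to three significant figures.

1.09

Cylindrical equal-area (φ₀ = 25.4°): h = cos φ / cos 25.4° along meridians, k = cos 25.4° / cos φ along parallels; h·k = 1.
h = cos 8.6° / cos 25.4° = 0.9888/0.9033 = 1.095.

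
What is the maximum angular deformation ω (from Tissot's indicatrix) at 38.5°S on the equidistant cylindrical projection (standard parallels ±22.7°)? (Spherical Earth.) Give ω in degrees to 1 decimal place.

9.4°

With standard parallel φ₀ = 22.7°, the equirectangular projection gives x = Rλ cos φ₀, y = Rφ, so h = 1 and k = cos 22.7° / cos φ.
At 38.5°: h = 1.000, k = 1.179; principal scales a = 1.179, b = 1.000.
sin(ω/2) = (a − b)/(a + b) = 0.1788/2.179 = 0.08206, so ω = 2 arcsin(0.08206) ≈ 9.4°.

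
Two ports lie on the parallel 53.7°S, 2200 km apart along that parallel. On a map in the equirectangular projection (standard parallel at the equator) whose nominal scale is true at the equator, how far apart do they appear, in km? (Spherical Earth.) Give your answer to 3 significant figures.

Plate carrée maps x = Rλ, y = Rφ. The meridian scale is h = 1 and the parallel scale is k = 1/cos φ = sec φ.
Along the parallel, k = sec 53.7° = 1/0.5920 = 1.689.
Map distance = 2200 × 1.689 ≈ 3720 km.

3720 km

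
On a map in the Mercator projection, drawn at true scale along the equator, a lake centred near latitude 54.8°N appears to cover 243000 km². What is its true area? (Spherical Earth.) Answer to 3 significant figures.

The Mercator projection is conformal; its linear scale factor is the same in every direction and equals sec φ = 1/cos φ.
Areal scale = k² = sec²φ = 1/cos²(54.8°) = 1/0.5764² = 3.010.
True area = apparent / (areal scale) = 243000 / 3.010 ≈ 80700 km².

80700 km²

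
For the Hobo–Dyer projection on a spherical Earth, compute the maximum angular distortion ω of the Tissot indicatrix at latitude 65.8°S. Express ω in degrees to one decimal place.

70.7°

Hobo–Dyer is a cylindrical equal-area projection with standard parallels at ±37.5°. For cylindrical equal-area with standard parallel φ₀, h = cos φ / cos φ₀ and k = cos φ₀ / cos φ, so h·k = 1.
At 65.8°: h = 0.5167, k = 1.935; principal scales a = 1.935, b = 0.5167.
sin(ω/2) = (a − b)/(a + b) = 1.419/2.452 = 0.5786, so ω = 2 arcsin(0.5786) ≈ 70.7°.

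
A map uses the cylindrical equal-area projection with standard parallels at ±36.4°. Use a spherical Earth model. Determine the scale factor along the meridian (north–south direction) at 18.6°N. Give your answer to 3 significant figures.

1.18

Cylindrical equal-area (φ₀ = 36.4°): h = cos φ / cos 36.4° along meridians, k = cos 36.4° / cos φ along parallels; h·k = 1.
h = cos 18.6° / cos 36.4° = 0.9478/0.8049 = 1.178.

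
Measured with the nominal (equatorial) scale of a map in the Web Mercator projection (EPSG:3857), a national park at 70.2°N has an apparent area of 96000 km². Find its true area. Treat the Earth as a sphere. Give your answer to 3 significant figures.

Mercator is conformal, so the point scale is isotropic: h = k = sec φ = 1/cos φ.
Areal scale = k² = sec²φ = 1/cos²(70.2°) = 1/0.3387² = 8.715.
True area = apparent / (areal scale) = 96000 / 8.715 ≈ 11000 km².

11000 km²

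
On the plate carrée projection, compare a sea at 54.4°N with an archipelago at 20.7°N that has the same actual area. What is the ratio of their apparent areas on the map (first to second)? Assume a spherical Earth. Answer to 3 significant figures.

1.61

In the plate carrée (x = Rλ, y = Rφ), meridians are true-scale (h = 1) and parallels are stretched by k = sec φ.
Areal scale at 54.4°: h·k = 1.000 × 1.718 = 1.718.
Areal scale at 20.7°: h·k = 1.000 × 1.069 = 1.069.
Ratio = 1.718/1.069 ≈ 1.61.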